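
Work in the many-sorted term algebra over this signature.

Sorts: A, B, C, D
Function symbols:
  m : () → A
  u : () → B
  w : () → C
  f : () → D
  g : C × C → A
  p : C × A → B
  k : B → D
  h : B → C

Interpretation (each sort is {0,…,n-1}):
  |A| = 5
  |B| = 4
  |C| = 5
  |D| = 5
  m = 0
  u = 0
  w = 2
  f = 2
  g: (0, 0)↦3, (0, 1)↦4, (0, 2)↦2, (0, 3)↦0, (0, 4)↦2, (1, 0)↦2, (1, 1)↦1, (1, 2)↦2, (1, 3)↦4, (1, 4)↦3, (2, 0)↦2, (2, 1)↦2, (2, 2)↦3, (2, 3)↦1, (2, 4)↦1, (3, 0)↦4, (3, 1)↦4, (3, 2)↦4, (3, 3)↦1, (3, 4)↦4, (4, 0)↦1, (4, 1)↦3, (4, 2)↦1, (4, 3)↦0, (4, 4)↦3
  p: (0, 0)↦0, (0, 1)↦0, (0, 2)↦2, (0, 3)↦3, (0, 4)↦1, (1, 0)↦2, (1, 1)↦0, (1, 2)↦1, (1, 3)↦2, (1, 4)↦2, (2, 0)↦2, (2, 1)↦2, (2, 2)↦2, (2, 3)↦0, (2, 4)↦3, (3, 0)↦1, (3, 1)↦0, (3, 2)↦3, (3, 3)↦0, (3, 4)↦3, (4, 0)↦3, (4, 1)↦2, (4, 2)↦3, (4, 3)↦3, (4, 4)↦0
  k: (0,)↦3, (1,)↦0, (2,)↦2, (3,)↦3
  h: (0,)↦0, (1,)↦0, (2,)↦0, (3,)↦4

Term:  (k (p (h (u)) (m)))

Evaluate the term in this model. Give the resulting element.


value = 3

  u = 0
  (h (u)) = h(0,) = 0
  m = 0
  (p (h (u)) (m)) = p(0, 0) = 0
  (k (p (h (u)) (m))) = k(0,) = 3


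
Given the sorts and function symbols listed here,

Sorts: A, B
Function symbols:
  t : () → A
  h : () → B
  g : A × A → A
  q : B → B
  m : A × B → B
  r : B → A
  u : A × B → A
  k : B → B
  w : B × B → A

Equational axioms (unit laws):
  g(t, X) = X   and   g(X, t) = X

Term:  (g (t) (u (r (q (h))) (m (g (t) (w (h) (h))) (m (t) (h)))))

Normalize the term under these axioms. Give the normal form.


1. (g (t) (u (r (q (h))) (m (g (t) (w (h) (h))) (m (t) (h)))))  →  (u (r (q (h))) (m (g (t) (w (h) (h))) (m (t) (h))))
2. (u (r (q (h))) (m (g (t) (w (h) (h))) (m (t) (h))))  →  (u (r (q (h))) (m (w (h) (h)) (m (t) (h))))

normal form = (u (r (q (h))) (m (w (h) (h)) (m (t) (h))))


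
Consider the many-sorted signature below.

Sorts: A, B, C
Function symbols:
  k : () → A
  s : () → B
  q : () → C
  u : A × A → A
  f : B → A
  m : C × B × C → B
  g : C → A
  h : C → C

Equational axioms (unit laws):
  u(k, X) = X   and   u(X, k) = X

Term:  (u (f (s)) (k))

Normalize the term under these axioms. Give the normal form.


1. (u (f (s)) (k))  →  (f (s))

normal form = (f (s))


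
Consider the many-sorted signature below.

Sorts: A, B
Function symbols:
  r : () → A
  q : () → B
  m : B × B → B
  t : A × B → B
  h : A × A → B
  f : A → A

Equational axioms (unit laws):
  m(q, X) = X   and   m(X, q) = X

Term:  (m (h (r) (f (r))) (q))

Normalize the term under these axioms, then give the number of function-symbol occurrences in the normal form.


size = 4

1. (m (h (r) (f (r))) (q))  →  (h (r) (f (r)))
normal form: (h (r) (f (r)))


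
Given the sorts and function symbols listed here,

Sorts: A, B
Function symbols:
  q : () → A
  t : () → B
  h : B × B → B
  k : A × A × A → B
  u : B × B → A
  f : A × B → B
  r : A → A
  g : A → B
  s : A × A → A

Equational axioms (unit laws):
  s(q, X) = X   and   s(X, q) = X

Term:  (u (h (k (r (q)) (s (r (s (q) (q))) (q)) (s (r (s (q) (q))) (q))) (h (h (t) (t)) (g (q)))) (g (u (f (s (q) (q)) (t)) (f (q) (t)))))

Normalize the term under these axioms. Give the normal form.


normal form = (u (h (k (r (q)) (r (q)) (r (q))) (h (h (t) (t)) (g (q)))) (g (u (f (q) (t)) (f (q) (t)))))

1. (u (h (k (r (q)) (s (r (s (q) (q))) (q)) (s (r (s (q) (q))) (q))) (h (h (t) (t)) (g (q)))) (g (u (f (s (q) (q)) (t)) (f (q) (t)))))  →  (u (h (k (r (q)) (r (s (q) (q))) (s (r (s (q) (q))) (q))) (h (h (t) (t)) (g (q)))) (g (u (f (s (q) (q)) (t)) (f (q) (t)))))
2. (u (h (k (r (q)) (r (s (q) (q))) (s (r (s (q) (q))) (q))) (h (h (t) (t)) (g (q)))) (g (u (f (s (q) (q)) (t)) (f (q) (t)))))  →  (u (h (k (r (q)) (r (q)) (s (r (s (q) (q))) (q))) (h (h (t) (t)) (g (q)))) (g (u (f (s (q) (q)) (t)) (f (q) (t)))))
3. (u (h (k (r (q)) (r (q)) (s (r (s (q) (q))) (q))) (h (h (t) (t)) (g (q)))) (g (u (f (s (q) (q)) (t)) (f (q) (t)))))  →  (u (h (k (r (q)) (r (q)) (r (s (q) (q)))) (h (h (t) (t)) (g (q)))) (g (u (f (s (q) (q)) (t)) (f (q) (t)))))
4. (u (h (k (r (q)) (r (q)) (r (s (q) (q)))) (h (h (t) (t)) (g (q)))) (g (u (f (s (q) (q)) (t)) (f (q) (t)))))  →  (u (h (k (r (q)) (r (q)) (r (q))) (h (h (t) (t)) (g (q)))) (g (u (f (s (q) (q)) (t)) (f (q) (t)))))
5. (u (h (k (r (q)) (r (q)) (r (q))) (h (h (t) (t)) (g (q)))) (g (u (f (s (q) (q)) (t)) (f (q) (t)))))  →  (u (h (k (r (q)) (r (q)) (r (q))) (h (h (t) (t)) (g (q)))) (g (u (f (q) (t)) (f (q) (t)))))


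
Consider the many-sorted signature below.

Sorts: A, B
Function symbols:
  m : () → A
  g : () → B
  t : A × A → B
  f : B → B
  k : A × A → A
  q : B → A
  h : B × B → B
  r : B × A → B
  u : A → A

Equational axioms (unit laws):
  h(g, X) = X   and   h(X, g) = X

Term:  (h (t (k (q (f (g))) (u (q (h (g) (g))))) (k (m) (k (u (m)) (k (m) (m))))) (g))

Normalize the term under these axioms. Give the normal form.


normal form = (t (k (q (f (g))) (u (q (g)))) (k (m) (k (u (m)) (k (m) (m)))))

1. (h (t (k (q (f (g))) (u (q (h (g) (g))))) (k (m) (k (u (m)) (k (m) (m))))) (g))  →  (t (k (q (f (g))) (u (q (h (g) (g))))) (k (m) (k (u (m)) (k (m) (m)))))
2. (t (k (q (f (g))) (u (q (h (g) (g))))) (k (m) (k (u (m)) (k (m) (m)))))  →  (t (k (q (f (g))) (u (q (g)))) (k (m) (k (u (m)) (k (m) (m)))))


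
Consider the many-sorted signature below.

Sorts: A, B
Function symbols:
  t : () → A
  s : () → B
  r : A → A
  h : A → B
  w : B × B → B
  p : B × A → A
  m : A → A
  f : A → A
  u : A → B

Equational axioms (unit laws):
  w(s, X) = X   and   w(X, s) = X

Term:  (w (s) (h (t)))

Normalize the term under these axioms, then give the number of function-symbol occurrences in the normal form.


size = 2

1. (w (s) (h (t)))  →  (h (t))
normal form: (h (t))


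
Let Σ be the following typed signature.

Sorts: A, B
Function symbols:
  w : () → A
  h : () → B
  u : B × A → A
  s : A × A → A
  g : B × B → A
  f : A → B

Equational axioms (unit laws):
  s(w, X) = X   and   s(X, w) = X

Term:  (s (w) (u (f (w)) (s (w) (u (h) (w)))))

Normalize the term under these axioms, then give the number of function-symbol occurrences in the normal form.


size = 6

1. (s (w) (u (f (w)) (s (w) (u (h) (w)))))  →  (u (f (w)) (s (w) (u (h) (w))))
2. (u (f (w)) (s (w) (u (h) (w))))  →  (u (f (w)) (u (h) (w)))
normal form: (u (f (w)) (u (h) (w)))


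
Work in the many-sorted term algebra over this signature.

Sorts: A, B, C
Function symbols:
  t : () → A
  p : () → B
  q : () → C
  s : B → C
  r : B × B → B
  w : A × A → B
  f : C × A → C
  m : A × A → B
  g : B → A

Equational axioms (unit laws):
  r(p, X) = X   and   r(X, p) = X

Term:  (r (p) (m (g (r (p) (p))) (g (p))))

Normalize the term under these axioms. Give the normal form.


1. (r (p) (m (g (r (p) (p))) (g (p))))  →  (m (g (r (p) (p))) (g (p)))
2. (m (g (r (p) (p))) (g (p)))  →  (m (g (p)) (g (p)))

normal form = (m (g (p)) (g (p)))


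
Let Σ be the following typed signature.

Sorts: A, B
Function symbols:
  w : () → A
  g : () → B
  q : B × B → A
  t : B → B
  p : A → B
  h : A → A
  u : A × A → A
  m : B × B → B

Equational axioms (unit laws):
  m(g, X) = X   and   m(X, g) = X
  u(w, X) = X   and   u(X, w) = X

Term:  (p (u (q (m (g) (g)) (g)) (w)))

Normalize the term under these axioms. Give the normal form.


normal form = (p (q (g) (g)))

1. (p (u (q (m (g) (g)) (g)) (w)))  →  (p (q (m (g) (g)) (g)))
2. (p (q (m (g) (g)) (g)))  →  (p (q (g) (g)))


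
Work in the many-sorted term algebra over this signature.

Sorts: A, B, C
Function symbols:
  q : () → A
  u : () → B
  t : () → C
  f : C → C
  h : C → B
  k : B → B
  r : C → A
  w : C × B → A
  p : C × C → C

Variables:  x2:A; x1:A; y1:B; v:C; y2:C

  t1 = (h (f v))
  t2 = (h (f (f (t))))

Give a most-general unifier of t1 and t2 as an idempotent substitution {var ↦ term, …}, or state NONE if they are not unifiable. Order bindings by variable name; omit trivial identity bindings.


{v ↦ (f (t))}


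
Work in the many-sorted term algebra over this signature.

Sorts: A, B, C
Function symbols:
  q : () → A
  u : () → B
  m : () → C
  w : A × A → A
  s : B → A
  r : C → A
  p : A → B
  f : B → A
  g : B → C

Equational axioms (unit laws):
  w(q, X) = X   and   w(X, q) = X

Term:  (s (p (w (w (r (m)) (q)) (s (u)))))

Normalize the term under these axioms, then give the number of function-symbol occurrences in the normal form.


1. (s (p (w (w (r (m)) (q)) (s (u)))))  →  (s (p (w (r (m)) (s (u)))))
normal form: (s (p (w (r (m)) (s (u)))))

size = 7


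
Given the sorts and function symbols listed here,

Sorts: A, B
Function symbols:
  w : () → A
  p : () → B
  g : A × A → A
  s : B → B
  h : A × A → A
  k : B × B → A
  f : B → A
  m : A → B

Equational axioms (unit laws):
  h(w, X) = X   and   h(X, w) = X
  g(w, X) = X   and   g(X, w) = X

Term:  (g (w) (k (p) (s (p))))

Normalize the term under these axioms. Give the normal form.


1. (g (w) (k (p) (s (p))))  →  (k (p) (s (p)))

normal form = (k (p) (s (p)))


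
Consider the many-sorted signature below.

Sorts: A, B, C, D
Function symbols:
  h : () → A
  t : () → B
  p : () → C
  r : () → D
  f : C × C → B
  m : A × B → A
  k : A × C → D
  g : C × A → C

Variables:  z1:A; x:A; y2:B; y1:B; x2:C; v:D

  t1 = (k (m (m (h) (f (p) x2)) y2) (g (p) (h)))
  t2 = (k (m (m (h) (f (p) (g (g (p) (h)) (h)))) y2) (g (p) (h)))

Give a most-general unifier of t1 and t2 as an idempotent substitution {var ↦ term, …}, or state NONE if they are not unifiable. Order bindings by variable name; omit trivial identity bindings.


{x2 ↦ (g (g (p) (h)) (h))}


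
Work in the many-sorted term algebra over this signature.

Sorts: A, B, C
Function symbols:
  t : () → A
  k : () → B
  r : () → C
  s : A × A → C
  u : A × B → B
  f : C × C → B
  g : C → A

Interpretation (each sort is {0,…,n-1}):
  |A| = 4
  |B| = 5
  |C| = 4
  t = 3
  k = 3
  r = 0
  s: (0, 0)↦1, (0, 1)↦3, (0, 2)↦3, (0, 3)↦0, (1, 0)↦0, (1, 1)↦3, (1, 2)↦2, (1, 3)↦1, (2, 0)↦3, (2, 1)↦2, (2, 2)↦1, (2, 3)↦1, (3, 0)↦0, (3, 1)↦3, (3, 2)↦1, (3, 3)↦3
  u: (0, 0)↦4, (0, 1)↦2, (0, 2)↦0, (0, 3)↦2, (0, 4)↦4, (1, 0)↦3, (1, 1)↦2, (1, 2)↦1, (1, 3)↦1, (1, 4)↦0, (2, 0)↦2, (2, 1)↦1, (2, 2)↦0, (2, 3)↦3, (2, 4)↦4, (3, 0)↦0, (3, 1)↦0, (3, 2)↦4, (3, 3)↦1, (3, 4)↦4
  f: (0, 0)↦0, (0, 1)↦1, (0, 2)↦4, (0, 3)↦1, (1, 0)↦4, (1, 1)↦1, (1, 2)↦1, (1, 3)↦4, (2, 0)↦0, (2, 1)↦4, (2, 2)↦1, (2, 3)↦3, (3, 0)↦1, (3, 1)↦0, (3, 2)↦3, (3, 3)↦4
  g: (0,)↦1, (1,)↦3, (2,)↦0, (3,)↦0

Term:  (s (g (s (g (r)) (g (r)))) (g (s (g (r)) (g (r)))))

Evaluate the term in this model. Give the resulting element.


  r = 0
  (g (r)) = g(0,) = 1
  r = 0
  (g (r)) = g(0,) = 1
  (s (g (r)) (g (r))) = s(1, 1) = 3
  (g (s (g (r)) (g (r)))) = g(3,) = 0
  r = 0
  (g (r)) = g(0,) = 1
  r = 0
  (g (r)) = g(0,) = 1
  (s (g (r)) (g (r))) = s(1, 1) = 3
  (g (s (g (r)) (g (r)))) = g(3,) = 0
  (s (g (s (g (r)) (g (r)))) (g (s (g (r)) (g (r))))) = s(0, 0) = 1

value = 1


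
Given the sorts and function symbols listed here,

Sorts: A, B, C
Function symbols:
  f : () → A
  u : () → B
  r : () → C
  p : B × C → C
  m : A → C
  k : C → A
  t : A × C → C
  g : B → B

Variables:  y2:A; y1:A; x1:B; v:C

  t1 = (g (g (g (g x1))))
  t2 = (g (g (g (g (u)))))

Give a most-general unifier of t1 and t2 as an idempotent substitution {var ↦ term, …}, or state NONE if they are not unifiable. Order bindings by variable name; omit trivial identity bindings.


{x1 ↦ (u)}


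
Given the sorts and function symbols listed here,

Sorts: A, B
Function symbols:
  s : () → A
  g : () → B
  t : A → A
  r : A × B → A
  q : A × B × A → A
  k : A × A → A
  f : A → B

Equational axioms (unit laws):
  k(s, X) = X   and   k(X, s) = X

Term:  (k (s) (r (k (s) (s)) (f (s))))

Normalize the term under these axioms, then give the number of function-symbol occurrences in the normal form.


size = 4

1. (k (s) (r (k (s) (s)) (f (s))))  →  (r (k (s) (s)) (f (s)))
2. (r (k (s) (s)) (f (s)))  →  (r (s) (f (s)))
normal form: (r (s) (f (s)))


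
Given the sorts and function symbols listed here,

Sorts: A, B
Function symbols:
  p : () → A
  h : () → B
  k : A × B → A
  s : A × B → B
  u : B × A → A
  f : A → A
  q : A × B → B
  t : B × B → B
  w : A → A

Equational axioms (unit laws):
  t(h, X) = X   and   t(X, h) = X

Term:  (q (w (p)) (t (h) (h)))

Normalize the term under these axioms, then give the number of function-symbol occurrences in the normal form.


1. (q (w (p)) (t (h) (h)))  →  (q (w (p)) (h))
normal form: (q (w (p)) (h))

size = 4


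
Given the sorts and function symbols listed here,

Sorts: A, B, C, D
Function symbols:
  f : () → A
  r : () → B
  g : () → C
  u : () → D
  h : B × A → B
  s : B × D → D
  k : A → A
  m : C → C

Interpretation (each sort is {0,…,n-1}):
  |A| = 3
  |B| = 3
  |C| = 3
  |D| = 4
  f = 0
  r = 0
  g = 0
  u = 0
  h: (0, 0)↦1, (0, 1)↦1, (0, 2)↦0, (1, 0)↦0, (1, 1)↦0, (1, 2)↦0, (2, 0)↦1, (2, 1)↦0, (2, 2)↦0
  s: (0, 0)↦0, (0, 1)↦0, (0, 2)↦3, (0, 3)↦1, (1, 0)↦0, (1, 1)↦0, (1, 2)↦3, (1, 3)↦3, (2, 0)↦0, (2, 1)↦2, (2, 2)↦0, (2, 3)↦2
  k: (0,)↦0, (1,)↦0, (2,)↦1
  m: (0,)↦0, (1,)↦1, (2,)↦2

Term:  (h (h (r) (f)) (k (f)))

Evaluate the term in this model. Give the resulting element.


value = 0

  r = 0
  f = 0
  (h (r) (f)) = h(0, 0) = 1
  f = 0
  (k (f)) = k(0,) = 0
  (h (h (r) (f)) (k (f))) = h(1, 0) = 0


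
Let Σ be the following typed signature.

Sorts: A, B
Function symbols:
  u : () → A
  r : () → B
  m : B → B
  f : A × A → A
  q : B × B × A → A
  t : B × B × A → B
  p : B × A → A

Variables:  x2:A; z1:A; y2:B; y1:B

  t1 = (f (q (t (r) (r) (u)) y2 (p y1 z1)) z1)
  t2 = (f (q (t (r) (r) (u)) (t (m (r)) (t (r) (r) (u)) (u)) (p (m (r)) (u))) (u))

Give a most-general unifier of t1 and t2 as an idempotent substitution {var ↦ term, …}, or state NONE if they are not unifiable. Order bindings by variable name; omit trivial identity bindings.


{y1 ↦ (m (r)), y2 ↦ (t (m (r)) (t (r) (r) (u)) (u)), z1 ↦ (u)}


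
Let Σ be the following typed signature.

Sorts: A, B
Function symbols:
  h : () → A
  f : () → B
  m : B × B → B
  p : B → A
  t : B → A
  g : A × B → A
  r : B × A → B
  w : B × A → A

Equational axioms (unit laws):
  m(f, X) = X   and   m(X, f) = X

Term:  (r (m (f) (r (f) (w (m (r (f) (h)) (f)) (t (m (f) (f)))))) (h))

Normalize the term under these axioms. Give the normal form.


normal form = (r (r (f) (w (r (f) (h)) (t (f)))) (h))

1. (r (m (f) (r (f) (w (m (r (f) (h)) (f)) (t (m (f) (f)))))) (h))  →  (r (r (f) (w (m (r (f) (h)) (f)) (t (m (f) (f))))) (h))
2. (r (r (f) (w (m (r (f) (h)) (f)) (t (m (f) (f))))) (h))  →  (r (r (f) (w (r (f) (h)) (t (m (f) (f))))) (h))
3. (r (r (f) (w (r (f) (h)) (t (m (f) (f))))) (h))  →  (r (r (f) (w (r (f) (h)) (t (f)))) (h))


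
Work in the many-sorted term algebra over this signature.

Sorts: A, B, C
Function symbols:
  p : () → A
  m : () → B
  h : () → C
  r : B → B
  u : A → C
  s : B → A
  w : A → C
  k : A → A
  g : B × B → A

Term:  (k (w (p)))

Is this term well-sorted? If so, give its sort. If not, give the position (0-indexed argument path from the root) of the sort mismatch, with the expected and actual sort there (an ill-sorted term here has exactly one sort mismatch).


    (p) : A
  (w (p)) : C
(k (w (p))) : ✗ arg 0 at [0] has sort C, expected A

ill-sorted at position [0]: expected A, got C


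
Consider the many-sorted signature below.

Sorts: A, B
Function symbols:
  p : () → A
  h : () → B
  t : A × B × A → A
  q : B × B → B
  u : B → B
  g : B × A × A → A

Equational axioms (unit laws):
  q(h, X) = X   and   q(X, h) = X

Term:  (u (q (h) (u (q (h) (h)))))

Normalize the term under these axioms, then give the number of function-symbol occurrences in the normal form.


1. (u (q (h) (u (q (h) (h)))))  →  (u (u (q (h) (h))))
2. (u (u (q (h) (h))))  →  (u (u (h)))
normal form: (u (u (h)))

size = 3


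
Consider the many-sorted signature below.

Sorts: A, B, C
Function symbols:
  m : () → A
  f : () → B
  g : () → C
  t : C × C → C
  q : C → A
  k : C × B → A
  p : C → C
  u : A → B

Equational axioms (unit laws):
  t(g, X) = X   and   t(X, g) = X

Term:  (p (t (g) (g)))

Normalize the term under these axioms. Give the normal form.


1. (p (t (g) (g)))  →  (p (g))

normal form = (p (g))


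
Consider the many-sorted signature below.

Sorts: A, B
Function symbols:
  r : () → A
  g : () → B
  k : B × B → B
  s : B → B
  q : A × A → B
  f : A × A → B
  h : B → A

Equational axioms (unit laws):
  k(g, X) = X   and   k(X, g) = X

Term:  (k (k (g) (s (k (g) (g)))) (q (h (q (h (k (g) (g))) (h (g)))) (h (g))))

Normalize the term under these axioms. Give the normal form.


normal form = (k (s (g)) (q (h (q (h (g)) (h (g)))) (h (g))))

1. (k (k (g) (s (k (g) (g)))) (q (h (q (h (k (g) (g))) (h (g)))) (h (g))))  →  (k (s (k (g) (g))) (q (h (q (h (k (g) (g))) (h (g)))) (h (g))))
2. (k (s (k (g) (g))) (q (h (q (h (k (g) (g))) (h (g)))) (h (g))))  →  (k (s (g)) (q (h (q (h (k (g) (g))) (h (g)))) (h (g))))
3. (k (s (g)) (q (h (q (h (k (g) (g))) (h (g)))) (h (g))))  →  (k (s (g)) (q (h (q (h (g)) (h (g)))) (h (g))))


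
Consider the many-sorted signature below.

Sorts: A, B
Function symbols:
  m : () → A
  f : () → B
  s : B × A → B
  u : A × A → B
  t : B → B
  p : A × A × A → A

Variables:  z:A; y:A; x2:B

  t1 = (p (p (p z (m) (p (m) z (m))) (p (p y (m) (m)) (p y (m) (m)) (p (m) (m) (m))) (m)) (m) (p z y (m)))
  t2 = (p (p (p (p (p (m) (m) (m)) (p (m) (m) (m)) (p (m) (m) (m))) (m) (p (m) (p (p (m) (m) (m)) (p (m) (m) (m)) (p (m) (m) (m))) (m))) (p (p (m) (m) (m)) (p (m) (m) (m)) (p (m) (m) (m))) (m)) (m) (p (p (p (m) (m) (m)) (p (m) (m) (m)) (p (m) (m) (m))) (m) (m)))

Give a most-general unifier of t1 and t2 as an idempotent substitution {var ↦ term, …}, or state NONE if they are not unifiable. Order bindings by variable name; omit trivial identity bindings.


{y ↦ (m), z ↦ (p (p (m) (m) (m)) (p (m) (m) (m)) (p (m) (m) (m)))}


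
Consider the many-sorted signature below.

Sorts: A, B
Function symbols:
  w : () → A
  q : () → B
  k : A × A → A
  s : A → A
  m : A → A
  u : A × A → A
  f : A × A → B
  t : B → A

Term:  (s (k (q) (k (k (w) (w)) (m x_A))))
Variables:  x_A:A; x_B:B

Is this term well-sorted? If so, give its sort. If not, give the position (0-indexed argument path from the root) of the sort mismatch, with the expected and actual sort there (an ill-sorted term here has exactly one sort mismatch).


    (q) : B
        (w) : A
        (w) : A
      (k (w) (w)) : A
        x_A : A
      (m x_A) : A
    (k (k (w) (w)) (m x_A)) : A
  (k (q) (k (k (w) (w)) (m x_A))) : ✗ arg 0 at [0, 0] has sort B, expected A

ill-sorted at position [0, 0]: expected A, got B


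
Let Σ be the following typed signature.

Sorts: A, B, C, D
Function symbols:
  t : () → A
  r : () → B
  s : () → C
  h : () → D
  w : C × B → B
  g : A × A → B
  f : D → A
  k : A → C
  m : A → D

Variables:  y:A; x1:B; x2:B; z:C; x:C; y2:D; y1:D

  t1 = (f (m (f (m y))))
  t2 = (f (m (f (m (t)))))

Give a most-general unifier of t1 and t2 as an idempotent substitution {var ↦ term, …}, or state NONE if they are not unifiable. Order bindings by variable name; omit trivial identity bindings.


{y ↦ (t)}


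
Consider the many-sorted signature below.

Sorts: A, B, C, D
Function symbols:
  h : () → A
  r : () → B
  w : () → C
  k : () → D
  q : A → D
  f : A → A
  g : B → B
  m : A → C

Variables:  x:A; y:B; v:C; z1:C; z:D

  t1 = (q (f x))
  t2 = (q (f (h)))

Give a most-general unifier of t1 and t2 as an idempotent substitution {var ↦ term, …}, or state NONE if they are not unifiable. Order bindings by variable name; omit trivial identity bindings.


{x ↦ (h)}


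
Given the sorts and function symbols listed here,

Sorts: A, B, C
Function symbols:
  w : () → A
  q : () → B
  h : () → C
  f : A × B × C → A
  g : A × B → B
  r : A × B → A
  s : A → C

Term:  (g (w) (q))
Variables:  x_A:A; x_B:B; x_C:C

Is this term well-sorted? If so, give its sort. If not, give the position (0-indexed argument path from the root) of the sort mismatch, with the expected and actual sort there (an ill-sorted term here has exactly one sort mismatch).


well-sorted; sort = B

  (w) : A
  (q) : B
(g (w) (q)) : B


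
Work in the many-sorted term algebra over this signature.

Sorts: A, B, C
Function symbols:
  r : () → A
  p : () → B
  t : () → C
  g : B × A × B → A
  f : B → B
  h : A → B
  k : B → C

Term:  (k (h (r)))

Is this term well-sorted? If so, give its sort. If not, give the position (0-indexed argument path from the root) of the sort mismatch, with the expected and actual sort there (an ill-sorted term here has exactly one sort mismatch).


well-sorted; sort = C

    (r) : A
  (h (r)) : B
(k (h (r))) : C


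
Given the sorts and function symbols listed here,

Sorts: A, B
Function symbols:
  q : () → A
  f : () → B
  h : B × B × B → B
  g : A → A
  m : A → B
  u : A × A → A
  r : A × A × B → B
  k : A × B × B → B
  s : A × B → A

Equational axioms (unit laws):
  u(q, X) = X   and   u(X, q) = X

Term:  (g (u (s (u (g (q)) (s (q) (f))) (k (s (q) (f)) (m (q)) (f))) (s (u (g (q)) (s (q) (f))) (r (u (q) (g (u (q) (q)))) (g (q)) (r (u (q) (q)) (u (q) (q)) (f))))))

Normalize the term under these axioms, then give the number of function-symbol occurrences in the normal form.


1. (g (u (s (u (g (q)) (s (q) (f))) (k (s (q) (f)) (m (q)) (f))) (s (u (g (q)) (s (q) (f))) (r (u (q) (g (u (q) (q)))) (g (q)) (r (u (q) (q)) (u (q) (q)) (f))))))  →  (g (u (s (u (g (q)) (s (q) (f))) (k (s (q) (f)) (m (q)) (f))) (s (u (g (q)) (s (q) (f))) (r (g (u (q) (q))) (g (q)) (r (u (q) (q)) (u (q) (q)) (f))))))
2. (g (u (s (u (g (q)) (s (q) (f))) (k (s (q) (f)) (m (q)) (f))) (s (u (g (q)) (s (q) (f))) (r (g (u (q) (q))) (g (q)) (r (u (q) (q)) (u (q) (q)) (f))))))  →  (g (u (s (u (g (q)) (s (q) (f))) (k (s (q) (f)) (m (q)) (f))) (s (u (g (q)) (s (q) (f))) (r (g (q)) (g (q)) (r (u (q) (q)) (u (q) (q)) (f))))))
3. (g (u (s (u (g (q)) (s (q) (f))) (k (s (q) (f)) (m (q)) (f))) (s (u (g (q)) (s (q) (f))) (r (g (q)) (g (q)) (r (u (q) (q)) (u (q) (q)) (f))))))  →  (g (u (s (u (g (q)) (s (q) (f))) (k (s (q) (f)) (m (q)) (f))) (s (u (g (q)) (s (q) (f))) (r (g (q)) (g (q)) (r (q) (u (q) (q)) (f))))))
4. (g (u (s (u (g (q)) (s (q) (f))) (k (s (q) (f)) (m (q)) (f))) (s (u (g (q)) (s (q) (f))) (r (g (q)) (g (q)) (r (q) (u (q) (q)) (f))))))  →  (g (u (s (u (g (q)) (s (q) (f))) (k (s (q) (f)) (m (q)) (f))) (s (u (g (q)) (s (q) (f))) (r (g (q)) (g (q)) (r (q) (q) (f))))))
normal form: (g (u (s (u (g (q)) (s (q) (f))) (k (s (q) (f)) (m (q)) (f))) (s (u (g (q)) (s (q) (f))) (r (g (q)) (g (q)) (r (q) (q) (f))))))

size = 32


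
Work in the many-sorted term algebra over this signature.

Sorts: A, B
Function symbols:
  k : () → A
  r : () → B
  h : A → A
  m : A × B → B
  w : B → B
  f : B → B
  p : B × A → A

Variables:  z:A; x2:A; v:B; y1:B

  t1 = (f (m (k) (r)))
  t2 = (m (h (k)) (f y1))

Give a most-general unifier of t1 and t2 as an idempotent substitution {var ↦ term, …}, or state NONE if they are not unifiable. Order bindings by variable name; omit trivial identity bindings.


head clash or occurs-check failure — not unifiable

NONE (not unifiable)


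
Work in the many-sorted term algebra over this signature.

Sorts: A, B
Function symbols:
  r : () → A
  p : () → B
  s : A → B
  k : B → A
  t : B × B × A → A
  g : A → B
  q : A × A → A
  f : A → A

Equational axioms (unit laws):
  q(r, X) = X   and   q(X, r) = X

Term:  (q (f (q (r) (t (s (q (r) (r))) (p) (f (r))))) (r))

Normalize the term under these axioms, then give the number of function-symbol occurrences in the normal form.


size = 7

1. (q (f (q (r) (t (s (q (r) (r))) (p) (f (r))))) (r))  →  (f (q (r) (t (s (q (r) (r))) (p) (f (r)))))
2. (f (q (r) (t (s (q (r) (r))) (p) (f (r)))))  →  (f (t (s (q (r) (r))) (p) (f (r))))
3. (f (t (s (q (r) (r))) (p) (f (r))))  →  (f (t (s (r)) (p) (f (r))))
normal form: (f (t (s (r)) (p) (f (r))))


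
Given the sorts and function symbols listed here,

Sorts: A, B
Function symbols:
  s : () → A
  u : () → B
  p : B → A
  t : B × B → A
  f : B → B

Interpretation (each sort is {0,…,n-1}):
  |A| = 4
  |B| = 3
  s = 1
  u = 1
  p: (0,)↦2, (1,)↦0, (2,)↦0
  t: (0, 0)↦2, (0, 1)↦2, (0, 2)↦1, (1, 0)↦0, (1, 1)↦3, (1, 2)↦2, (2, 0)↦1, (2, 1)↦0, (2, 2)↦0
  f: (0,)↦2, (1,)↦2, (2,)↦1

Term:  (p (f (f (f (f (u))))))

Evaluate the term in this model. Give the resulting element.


value = 0

  u = 1
  (f (u)) = f(1,) = 2
  (f (f (u))) = f(2,) = 1
  (f (f (f (u)))) = f(1,) = 2
  (f (f (f (f (u))))) = f(2,) = 1
  (p (f (f (f (f (u)))))) = p(1,) = 0


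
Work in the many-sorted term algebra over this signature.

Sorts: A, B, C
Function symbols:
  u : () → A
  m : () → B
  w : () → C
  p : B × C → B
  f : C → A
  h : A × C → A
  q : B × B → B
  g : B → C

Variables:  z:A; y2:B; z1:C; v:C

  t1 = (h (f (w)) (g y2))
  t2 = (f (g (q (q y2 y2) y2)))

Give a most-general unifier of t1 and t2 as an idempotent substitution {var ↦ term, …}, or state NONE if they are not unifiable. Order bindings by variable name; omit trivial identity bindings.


NONE (not unifiable)

head clash or occurs-check failure — not unifiable


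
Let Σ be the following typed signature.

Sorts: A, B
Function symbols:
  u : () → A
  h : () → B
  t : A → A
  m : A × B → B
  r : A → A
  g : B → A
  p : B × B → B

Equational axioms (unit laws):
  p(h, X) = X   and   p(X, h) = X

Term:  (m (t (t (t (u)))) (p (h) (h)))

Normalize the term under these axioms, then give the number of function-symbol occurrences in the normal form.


1. (m (t (t (t (u)))) (p (h) (h)))  →  (m (t (t (t (u)))) (h))
normal form: (m (t (t (t (u)))) (h))

size = 6


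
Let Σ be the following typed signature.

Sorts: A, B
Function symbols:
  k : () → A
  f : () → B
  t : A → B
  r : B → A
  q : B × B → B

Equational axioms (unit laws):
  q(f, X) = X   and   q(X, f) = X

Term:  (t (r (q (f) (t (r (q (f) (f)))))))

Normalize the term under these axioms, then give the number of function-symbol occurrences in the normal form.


size = 5

1. (t (r (q (f) (t (r (q (f) (f)))))))  →  (t (r (t (r (q (f) (f))))))
2. (t (r (t (r (q (f) (f))))))  →  (t (r (t (r (f)))))
normal form: (t (r (t (r (f)))))


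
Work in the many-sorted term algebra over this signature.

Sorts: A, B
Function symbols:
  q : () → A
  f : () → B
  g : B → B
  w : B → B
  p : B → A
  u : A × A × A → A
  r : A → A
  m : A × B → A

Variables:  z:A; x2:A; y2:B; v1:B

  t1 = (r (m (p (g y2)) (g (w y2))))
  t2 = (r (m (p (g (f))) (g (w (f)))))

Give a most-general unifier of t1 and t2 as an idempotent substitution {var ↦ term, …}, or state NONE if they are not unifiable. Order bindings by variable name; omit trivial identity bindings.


{y2 ↦ (f)}


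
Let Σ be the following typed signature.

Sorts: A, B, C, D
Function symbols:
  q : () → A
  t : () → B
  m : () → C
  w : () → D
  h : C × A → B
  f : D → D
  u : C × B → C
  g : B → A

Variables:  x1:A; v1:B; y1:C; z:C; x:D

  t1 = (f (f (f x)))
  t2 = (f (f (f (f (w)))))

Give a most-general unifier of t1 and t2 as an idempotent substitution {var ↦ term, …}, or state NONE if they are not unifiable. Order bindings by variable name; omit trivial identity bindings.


{x ↦ (f (w))}


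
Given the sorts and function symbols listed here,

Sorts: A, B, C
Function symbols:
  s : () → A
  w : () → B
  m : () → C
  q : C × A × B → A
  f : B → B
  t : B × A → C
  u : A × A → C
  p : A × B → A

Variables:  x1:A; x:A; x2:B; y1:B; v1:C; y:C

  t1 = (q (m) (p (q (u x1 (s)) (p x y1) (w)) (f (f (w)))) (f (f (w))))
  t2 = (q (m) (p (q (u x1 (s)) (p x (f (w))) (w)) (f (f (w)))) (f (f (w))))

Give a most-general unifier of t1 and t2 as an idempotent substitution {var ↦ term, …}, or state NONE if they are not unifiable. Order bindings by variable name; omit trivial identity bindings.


{y1 ↦ (f (w))}


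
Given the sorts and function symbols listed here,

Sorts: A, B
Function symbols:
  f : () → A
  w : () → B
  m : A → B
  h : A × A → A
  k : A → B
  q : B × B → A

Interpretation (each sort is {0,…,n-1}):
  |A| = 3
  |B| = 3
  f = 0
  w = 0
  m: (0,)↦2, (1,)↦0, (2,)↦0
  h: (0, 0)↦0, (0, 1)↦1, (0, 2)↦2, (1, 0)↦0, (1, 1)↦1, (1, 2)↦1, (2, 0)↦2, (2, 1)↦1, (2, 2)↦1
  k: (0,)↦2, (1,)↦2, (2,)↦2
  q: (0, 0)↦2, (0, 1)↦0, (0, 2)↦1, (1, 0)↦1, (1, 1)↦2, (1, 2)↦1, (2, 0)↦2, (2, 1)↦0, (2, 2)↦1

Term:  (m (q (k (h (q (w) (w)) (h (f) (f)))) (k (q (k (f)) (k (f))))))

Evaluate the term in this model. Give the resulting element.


value = 0

  w = 0
  w = 0
  (q (w) (w)) = q(0, 0) = 2
  f = 0
  f = 0
  (h (f) (f)) = h(0, 0) = 0
  (h (q (w) (w)) (h (f) (f))) = h(2, 0) = 2
  (k (h (q (w) (w)) (h (f) (f)))) = k(2,) = 2
  f = 0
  (k (f)) = k(0,) = 2
  f = 0
  (k (f)) = k(0,) = 2
  (q (k (f)) (k (f))) = q(2, 2) = 1
  (k (q (k (f)) (k (f)))) = k(1,) = 2
  (q (k (h (q (w) (w)) (h (f) (f)))) (k (q (k (f)) (k (f))))) = q(2, 2) = 1
  (m (q (k (h (q (w) (w)) (h (f) (f)))) (k (q (k (f)) (k (f)))))) = m(1,) = 0


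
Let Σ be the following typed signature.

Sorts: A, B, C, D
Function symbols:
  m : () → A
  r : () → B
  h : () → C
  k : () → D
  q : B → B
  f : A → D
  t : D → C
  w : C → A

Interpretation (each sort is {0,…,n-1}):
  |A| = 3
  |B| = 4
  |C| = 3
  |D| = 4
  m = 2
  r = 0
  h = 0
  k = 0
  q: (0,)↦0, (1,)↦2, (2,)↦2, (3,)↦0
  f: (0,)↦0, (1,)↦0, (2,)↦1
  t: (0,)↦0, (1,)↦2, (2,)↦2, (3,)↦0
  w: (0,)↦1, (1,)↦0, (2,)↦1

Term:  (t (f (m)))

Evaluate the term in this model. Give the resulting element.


value = 2

  m = 2
  (f (m)) = f(2,) = 1
  (t (f (m))) = t(1,) = 2


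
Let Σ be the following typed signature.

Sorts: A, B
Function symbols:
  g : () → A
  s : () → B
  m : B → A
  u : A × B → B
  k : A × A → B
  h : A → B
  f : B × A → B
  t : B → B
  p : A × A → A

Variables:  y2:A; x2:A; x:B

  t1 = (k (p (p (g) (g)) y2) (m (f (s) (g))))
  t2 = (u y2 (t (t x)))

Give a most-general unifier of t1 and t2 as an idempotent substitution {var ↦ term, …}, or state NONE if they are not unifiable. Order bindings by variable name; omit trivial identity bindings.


NONE (not unifiable)

head clash or occurs-check failure — not unifiable


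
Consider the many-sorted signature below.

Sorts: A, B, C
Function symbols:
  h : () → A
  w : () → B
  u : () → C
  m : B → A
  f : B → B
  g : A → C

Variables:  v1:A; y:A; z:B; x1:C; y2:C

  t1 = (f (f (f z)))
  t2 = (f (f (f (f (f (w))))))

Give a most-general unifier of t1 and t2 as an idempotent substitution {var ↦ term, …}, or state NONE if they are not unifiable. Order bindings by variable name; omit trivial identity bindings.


{z ↦ (f (f (w)))}


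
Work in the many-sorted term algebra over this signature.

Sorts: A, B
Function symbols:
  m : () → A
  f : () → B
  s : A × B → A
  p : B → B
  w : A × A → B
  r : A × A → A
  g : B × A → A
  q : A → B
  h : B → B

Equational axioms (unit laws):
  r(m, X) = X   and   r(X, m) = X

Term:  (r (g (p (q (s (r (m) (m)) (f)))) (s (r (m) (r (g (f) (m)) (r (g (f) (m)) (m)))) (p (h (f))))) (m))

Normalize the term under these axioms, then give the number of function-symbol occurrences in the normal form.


size = 17

1. (r (g (p (q (s (r (m) (m)) (f)))) (s (r (m) (r (g (f) (m)) (r (g (f) (m)) (m)))) (p (h (f))))) (m))  →  (g (p (q (s (r (m) (m)) (f)))) (s (r (m) (r (g (f) (m)) (r (g (f) (m)) (m)))) (p (h (f)))))
2. (g (p (q (s (r (m) (m)) (f)))) (s (r (m) (r (g (f) (m)) (r (g (f) (m)) (m)))) (p (h (f)))))  →  (g (p (q (s (m) (f)))) (s (r (m) (r (g (f) (m)) (r (g (f) (m)) (m)))) (p (h (f)))))
3. (g (p (q (s (m) (f)))) (s (r (m) (r (g (f) (m)) (r (g (f) (m)) (m)))) (p (h (f)))))  →  (g (p (q (s (m) (f)))) (s (r (g (f) (m)) (r (g (f) (m)) (m))) (p (h (f)))))
4. (g (p (q (s (m) (f)))) (s (r (g (f) (m)) (r (g (f) (m)) (m))) (p (h (f)))))  →  (g (p (q (s (m) (f)))) (s (r (g (f) (m)) (g (f) (m))) (p (h (f)))))
normal form: (g (p (q (s (m) (f)))) (s (r (g (f) (m)) (g (f) (m))) (p (h (f)))))


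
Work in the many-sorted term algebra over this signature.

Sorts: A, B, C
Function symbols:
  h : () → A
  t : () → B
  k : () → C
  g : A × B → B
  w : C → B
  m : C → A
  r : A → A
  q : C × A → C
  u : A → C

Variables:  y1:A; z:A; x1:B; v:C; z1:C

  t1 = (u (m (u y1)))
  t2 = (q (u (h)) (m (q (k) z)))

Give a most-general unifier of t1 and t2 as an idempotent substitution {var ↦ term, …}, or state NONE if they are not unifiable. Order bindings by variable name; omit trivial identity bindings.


head clash or occurs-check failure — not unifiable

NONE (not unifiable)


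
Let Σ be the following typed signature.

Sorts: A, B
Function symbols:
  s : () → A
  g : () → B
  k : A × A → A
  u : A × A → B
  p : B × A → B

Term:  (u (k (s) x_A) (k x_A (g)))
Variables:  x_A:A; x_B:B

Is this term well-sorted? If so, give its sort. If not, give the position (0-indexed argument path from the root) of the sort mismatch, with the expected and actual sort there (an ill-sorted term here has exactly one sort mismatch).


ill-sorted at position [1, 1]: expected A, got B

    (s) : A
    x_A : A
  (k (s) x_A) : A
    x_A : A
    (g) : B
  (k x_A (g)) : ✗ arg 1 at [1, 1] has sort B, expected A


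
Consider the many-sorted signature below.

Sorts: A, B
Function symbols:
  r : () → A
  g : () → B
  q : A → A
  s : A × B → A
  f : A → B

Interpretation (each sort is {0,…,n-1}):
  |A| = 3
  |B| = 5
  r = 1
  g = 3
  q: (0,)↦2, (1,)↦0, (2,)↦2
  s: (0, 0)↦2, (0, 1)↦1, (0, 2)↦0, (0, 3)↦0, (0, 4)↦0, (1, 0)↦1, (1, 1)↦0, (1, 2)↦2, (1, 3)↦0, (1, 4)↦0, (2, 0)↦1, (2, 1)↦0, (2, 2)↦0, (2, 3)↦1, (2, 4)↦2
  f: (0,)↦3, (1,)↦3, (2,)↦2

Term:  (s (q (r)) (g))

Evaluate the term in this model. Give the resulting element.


  r = 1
  (q (r)) = q(1,) = 0
  g = 3
  (s (q (r)) (g)) = s(0, 3) = 0

value = 0


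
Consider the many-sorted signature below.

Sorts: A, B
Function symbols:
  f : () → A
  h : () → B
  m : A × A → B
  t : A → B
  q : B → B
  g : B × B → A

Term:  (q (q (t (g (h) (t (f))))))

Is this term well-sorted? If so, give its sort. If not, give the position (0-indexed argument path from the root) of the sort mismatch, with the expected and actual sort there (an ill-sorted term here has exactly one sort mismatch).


        (h) : B
          (f) : A
        (t (f)) : B
      (g (h) (t (f))) : A
    (t (g (h) (t (f)))) : B
  (q (t (g (h) (t (f))))) : B
(q (q (t (g (h) (t (f)))))) : B

well-sorted; sort = B


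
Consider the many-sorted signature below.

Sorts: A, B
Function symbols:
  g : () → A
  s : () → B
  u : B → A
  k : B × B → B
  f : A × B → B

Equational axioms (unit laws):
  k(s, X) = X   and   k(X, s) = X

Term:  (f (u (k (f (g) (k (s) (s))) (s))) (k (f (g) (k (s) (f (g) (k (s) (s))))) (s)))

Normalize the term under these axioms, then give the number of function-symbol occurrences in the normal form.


size = 10

1. (f (u (k (f (g) (k (s) (s))) (s))) (k (f (g) (k (s) (f (g) (k (s) (s))))) (s)))  →  (f (u (f (g) (k (s) (s)))) (k (f (g) (k (s) (f (g) (k (s) (s))))) (s)))
2. (f (u (f (g) (k (s) (s)))) (k (f (g) (k (s) (f (g) (k (s) (s))))) (s)))  →  (f (u (f (g) (s))) (k (f (g) (k (s) (f (g) (k (s) (s))))) (s)))
3. (f (u (f (g) (s))) (k (f (g) (k (s) (f (g) (k (s) (s))))) (s)))  →  (f (u (f (g) (s))) (f (g) (k (s) (f (g) (k (s) (s))))))
4. (f (u (f (g) (s))) (f (g) (k (s) (f (g) (k (s) (s))))))  →  (f (u (f (g) (s))) (f (g) (f (g) (k (s) (s)))))
5. (f (u (f (g) (s))) (f (g) (f (g) (k (s) (s)))))  →  (f (u (f (g) (s))) (f (g) (f (g) (s))))
normal form: (f (u (f (g) (s))) (f (g) (f (g) (s))))


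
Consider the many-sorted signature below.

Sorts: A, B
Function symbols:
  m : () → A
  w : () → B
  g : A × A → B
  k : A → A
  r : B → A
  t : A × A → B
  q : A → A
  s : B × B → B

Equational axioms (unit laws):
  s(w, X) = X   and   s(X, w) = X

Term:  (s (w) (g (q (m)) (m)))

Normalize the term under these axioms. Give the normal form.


1. (s (w) (g (q (m)) (m)))  →  (g (q (m)) (m))

normal form = (g (q (m)) (m))


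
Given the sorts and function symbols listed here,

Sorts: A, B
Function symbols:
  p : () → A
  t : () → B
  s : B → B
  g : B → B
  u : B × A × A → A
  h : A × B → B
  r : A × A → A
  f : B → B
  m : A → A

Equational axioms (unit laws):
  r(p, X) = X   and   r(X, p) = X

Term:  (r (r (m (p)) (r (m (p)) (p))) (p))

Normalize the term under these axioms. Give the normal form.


normal form = (r (m (p)) (m (p)))

1. (r (r (m (p)) (r (m (p)) (p))) (p))  →  (r (m (p)) (r (m (p)) (p)))
2. (r (m (p)) (r (m (p)) (p)))  →  (r (m (p)) (m (p)))


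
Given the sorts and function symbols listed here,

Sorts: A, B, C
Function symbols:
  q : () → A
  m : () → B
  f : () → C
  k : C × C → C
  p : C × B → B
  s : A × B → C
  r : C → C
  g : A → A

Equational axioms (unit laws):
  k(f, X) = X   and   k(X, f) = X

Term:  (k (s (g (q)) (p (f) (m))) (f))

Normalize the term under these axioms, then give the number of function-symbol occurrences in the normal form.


size = 6

1. (k (s (g (q)) (p (f) (m))) (f))  →  (s (g (q)) (p (f) (m)))
normal form: (s (g (q)) (p (f) (m)))


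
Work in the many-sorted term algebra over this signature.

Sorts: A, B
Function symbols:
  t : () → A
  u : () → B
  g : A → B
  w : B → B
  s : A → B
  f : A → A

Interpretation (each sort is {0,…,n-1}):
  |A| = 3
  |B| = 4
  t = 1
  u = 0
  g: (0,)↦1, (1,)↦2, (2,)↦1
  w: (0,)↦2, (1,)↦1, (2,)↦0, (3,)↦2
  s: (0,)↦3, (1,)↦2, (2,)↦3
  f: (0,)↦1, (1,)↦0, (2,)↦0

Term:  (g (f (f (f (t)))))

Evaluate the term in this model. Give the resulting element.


value = 1

  t = 1
  (f (t)) = f(1,) = 0
  (f (f (t))) = f(0,) = 1
  (f (f (f (t)))) = f(1,) = 0
  (g (f (f (f (t))))) = g(0,) = 1


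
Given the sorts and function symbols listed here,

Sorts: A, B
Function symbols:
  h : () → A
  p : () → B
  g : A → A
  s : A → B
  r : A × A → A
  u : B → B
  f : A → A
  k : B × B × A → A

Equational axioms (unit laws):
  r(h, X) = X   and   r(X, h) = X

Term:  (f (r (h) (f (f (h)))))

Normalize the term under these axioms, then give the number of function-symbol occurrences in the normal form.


1. (f (r (h) (f (f (h)))))  →  (f (f (f (h))))
normal form: (f (f (f (h))))

size = 4


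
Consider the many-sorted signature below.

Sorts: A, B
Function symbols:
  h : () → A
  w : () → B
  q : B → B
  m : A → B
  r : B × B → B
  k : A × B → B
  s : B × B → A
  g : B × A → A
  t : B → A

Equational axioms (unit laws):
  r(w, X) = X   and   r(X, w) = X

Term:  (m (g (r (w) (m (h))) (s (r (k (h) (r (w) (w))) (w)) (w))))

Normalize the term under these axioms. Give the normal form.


normal form = (m (g (m (h)) (s (k (h) (w)) (w))))

1. (m (g (r (w) (m (h))) (s (r (k (h) (r (w) (w))) (w)) (w))))  →  (m (g (m (h)) (s (r (k (h) (r (w) (w))) (w)) (w))))
2. (m (g (m (h)) (s (r (k (h) (r (w) (w))) (w)) (w))))  →  (m (g (m (h)) (s (k (h) (r (w) (w))) (w))))
3. (m (g (m (h)) (s (k (h) (r (w) (w))) (w))))  →  (m (g (m (h)) (s (k (h) (w)) (w))))
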